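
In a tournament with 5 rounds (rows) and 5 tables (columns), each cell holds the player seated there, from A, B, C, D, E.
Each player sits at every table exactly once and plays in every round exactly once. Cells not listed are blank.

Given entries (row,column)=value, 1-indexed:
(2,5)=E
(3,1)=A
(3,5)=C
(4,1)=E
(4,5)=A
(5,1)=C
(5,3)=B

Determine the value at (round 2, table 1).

Round 5, table 5: round 5 has {B, C} and table 5 has {A, C, E}, leaving only D.
Round 1, table 5: round 1 has {} and table 5 has {A, C, D, E}, leaving only B.
Round 1, table 1: round 1 has {B} and table 1 has {A, C, E}, leaving only D.
Round 2 already has {E} and table 1 already has {A, C, D, E}, so round 2, table 1 must be B.

B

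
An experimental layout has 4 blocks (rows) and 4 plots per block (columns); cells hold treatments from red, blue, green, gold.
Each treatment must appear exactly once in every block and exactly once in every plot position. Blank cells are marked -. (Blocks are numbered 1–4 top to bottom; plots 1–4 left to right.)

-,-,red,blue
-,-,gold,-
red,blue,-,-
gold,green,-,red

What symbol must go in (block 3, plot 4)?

Block 1, plot 1: block 1 has {red, blue} and plot 1 has {red, gold}, leaving only green.
Block 1, plot 2: block 1 has {red, blue, green} and plot 2 has {blue, green}, leaving only gold.
Block 2, plot 1: block 2 has {gold} and plot 1 has {red, green, gold}, leaving only blue.
Block 2, plot 2: block 2 has {blue, gold} and plot 2 has {blue, green, gold}, leaving only red.
Block 2, plot 4: block 2 has {red, blue, gold} and plot 4 has {red, blue}, leaving only green.
Block 3 already has {red, blue} and plot 4 already has {red, blue, green}, so block 3, plot 4 must be gold.

gold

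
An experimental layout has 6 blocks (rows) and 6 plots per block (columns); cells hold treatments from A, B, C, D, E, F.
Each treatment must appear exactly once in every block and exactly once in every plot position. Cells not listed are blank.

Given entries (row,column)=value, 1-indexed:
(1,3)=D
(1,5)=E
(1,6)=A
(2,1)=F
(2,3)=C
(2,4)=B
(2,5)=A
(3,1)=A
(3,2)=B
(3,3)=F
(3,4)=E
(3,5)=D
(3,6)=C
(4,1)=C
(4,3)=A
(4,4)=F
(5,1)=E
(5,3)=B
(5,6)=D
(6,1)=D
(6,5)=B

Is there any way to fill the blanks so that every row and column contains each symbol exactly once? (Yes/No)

No

Block 4, plot 5: block 4 together with plot 5 already contain {A, B, C, D, E, F} — every symbol — so nothing can go there. The grid has no valid completion.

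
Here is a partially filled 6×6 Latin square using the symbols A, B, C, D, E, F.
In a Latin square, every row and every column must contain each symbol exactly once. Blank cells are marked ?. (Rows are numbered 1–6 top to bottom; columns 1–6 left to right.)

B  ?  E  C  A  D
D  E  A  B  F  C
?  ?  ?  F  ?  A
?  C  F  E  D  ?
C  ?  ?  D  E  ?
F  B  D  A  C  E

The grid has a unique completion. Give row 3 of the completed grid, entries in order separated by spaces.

E D C F B A

Row 3, column 1: row 3 has {A, F} and column 1 has {B, C, D, F}, leaving only E.
Row 3, column 2: row 3 has {A, E, F} and column 2 has {B, C, E}, leaving only D.
Row 3, column 5: row 3 has {A, D, E, F} and column 5 has {A, C, D, E, F}, leaving only B.
Row 3, column 3: row 3 has {A, B, D, E, F} and column 3 has {A, D, E, F}, leaving only C.
So row 3 reads: E D C F B A.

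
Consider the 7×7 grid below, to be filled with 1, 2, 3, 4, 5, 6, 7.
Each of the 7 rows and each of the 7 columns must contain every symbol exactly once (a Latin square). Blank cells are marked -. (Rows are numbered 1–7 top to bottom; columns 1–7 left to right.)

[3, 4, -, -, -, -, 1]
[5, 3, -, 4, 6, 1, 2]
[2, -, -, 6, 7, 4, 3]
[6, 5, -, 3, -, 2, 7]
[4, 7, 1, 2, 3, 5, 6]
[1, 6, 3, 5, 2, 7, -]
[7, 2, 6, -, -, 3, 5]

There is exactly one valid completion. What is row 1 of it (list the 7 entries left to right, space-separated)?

3 4 2 7 5 6 1

Row 1, column 4: row 1 has {1, 3, 4} and column 4 has {2, 3, 4, 5, 6}, leaving only 7.
Row 1, column 5: row 1 has {1, 3, 4, 7} and column 5 has {2, 3, 6, 7}, leaving only 5.
Row 1, column 3: row 1 has {1, 3, 4, 5, 7} and column 3 has {1, 3, 6}, leaving only 2.
Row 1, column 6: row 1 has {1, 2, 3, 4, 5, 7} and column 6 has {1, 2, 3, 4, 5, 7}, leaving only 6.
So row 1 reads: 3 4 2 7 5 6 1.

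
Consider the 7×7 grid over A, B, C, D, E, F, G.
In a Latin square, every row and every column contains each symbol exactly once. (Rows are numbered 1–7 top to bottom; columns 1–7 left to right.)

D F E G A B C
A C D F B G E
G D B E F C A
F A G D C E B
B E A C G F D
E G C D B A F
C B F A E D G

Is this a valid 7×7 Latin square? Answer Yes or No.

Every row is a permutation, but column 5 contains B twice (at rows 2 and 6).

No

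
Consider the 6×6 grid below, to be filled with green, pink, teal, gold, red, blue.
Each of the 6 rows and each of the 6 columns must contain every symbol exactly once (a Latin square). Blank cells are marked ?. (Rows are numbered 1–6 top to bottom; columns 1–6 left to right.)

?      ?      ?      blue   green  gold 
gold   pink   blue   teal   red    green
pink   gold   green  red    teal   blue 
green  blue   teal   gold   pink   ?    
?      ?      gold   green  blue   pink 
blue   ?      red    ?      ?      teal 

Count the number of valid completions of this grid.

2

Row 1, column 1: eliminating its row and column leaves {teal, red}.
Row 1, column 2: eliminating its row and column leaves {teal, red}.
Row 1, column 3: eliminating its row and column leaves {pink}.
Row 4, column 6: eliminating its row and column leaves {red}.
Row 5, column 1: eliminating its row and column leaves {teal, red}.
Row 5, column 2: eliminating its row and column leaves {teal, red}.
Row 6, column 2: eliminating its row and column leaves {green}.
Row 6, column 4: eliminating its row and column leaves {pink}.
Row 6, column 5: eliminating its row and column leaves {gold}.
Enumerating the assignments across these blanks that avoid any row or column repeat gives 2 completions.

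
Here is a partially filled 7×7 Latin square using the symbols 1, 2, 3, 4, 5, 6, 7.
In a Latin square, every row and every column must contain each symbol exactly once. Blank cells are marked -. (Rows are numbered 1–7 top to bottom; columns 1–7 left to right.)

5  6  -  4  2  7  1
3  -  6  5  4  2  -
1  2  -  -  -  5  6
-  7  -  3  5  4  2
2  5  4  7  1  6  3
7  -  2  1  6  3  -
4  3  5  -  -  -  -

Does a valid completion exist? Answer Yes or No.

Row 3, column 4: row 3 together with column 4 already contain {1, 2, 3, 4, 5, 6, 7} — every symbol — so nothing can go there. The grid has no valid completion.

No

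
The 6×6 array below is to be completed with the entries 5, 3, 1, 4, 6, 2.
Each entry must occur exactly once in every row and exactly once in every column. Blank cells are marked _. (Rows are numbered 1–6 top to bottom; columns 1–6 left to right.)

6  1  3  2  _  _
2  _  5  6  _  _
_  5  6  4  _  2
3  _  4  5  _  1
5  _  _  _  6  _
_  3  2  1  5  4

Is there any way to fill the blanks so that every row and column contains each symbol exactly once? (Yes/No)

No

Row 6, column 1: row 6 together with column 1 already contain {5, 3, 1, 4, 6, 2} — every symbol — so nothing can go there. The grid has no valid completion.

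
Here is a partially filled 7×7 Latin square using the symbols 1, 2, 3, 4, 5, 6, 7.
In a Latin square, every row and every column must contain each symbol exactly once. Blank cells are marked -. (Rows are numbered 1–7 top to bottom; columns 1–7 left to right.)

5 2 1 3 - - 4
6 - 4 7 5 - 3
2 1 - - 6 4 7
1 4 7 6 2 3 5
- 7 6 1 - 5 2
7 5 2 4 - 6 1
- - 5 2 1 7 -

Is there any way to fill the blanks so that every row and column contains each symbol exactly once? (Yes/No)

Row 1, column 6: row 1 together with column 6 already contain {1, 2, 3, 4, 5, 6, 7} — every symbol — so nothing can go there. The grid has no valid completion.

No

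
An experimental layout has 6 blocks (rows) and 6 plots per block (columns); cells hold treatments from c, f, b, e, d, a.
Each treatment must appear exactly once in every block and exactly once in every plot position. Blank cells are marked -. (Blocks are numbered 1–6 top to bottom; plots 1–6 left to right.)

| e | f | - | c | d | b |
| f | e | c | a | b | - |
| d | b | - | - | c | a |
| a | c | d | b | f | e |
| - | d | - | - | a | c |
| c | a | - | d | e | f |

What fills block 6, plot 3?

b

Block 6 already has {c, f, e, d, a} and plot 3 already has {c, d}, so block 6, plot 3 must be b.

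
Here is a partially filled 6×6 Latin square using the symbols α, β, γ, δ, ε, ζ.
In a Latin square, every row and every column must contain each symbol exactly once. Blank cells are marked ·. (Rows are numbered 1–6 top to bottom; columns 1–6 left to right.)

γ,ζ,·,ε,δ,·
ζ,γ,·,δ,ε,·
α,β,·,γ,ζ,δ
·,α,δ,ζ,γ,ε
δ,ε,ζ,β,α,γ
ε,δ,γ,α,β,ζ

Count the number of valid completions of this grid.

2

Row 1, column 3: eliminating its row and column leaves {α, β}.
Row 1, column 6: eliminating its row and column leaves {α, β}.
Row 2, column 3: eliminating its row and column leaves {α, β}.
Row 2, column 6: eliminating its row and column leaves {α, β}.
Row 3, column 3: eliminating its row and column leaves {ε}.
Row 4, column 1: eliminating its row and column leaves {β}.
Enumerating the assignments across these blanks that avoid any row or column repeat gives 2 completions.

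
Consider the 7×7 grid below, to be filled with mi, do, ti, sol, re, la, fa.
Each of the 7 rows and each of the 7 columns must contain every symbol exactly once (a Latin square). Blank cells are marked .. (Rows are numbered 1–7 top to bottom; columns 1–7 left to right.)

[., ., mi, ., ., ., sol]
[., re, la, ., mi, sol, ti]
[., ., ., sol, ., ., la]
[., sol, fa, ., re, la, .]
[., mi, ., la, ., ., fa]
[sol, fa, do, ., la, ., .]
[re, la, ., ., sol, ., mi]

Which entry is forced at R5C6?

re

Row 4, column 7: row 4 has {sol, re, la, fa} and column 7 has {mi, ti, sol, la, fa}, leaving only do.
Row 6, column 7: row 6 has {do, sol, la, fa} and column 7 has {mi, do, ti, sol, la, fa}, leaving only re.
Row 7, column 3: row 7 has {mi, sol, re, la} and column 3 has {mi, do, la, fa}, leaving only ti.
Row 3, column 3: row 3 has {sol, la} and column 3 has {mi, do, ti, la, fa}, leaving only re.
Row 5, column 3: row 5 has {mi, la, fa} and column 3 has {mi, do, ti, re, la, fa}, leaving only sol.
Row 5, column 6 is narrowed to {do, ti, re}.
If it were do, then row 5, column 5 would be left with no valid symbol.
If it were ti, then row 5, column 5 would be left with no valid symbol.
So row 5, column 6 must be re.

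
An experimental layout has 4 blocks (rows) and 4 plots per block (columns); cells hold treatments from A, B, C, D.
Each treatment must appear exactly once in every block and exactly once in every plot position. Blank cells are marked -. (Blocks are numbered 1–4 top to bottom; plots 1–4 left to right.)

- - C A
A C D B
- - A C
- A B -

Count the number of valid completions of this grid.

2

Block 1, plot 1: eliminating its block and plot leaves {B, D}.
Block 1, plot 2: eliminating its block and plot leaves {B, D}.
Block 3, plot 1: eliminating its block and plot leaves {B, D}.
Block 3, plot 2: eliminating its block and plot leaves {B, D}.
Block 4, plot 1: eliminating its block and plot leaves {C, D}.
Block 4, plot 4: eliminating its block and plot leaves {D}.
Enumerating the assignments across these blanks that avoid any block or plot repeat gives 2 completions.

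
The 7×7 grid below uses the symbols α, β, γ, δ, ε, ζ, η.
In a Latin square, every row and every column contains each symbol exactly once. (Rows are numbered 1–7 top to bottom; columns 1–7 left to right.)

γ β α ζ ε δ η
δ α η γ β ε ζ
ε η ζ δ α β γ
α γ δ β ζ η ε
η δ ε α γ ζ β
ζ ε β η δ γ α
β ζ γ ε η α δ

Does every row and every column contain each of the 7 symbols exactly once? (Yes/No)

Each row is a permutation of the 7 symbols, and so is each column.

Yes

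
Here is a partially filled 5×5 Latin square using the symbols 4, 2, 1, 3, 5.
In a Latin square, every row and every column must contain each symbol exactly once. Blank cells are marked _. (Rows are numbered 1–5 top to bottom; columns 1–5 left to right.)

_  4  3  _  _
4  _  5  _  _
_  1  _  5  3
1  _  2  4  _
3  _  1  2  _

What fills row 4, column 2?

3

Row 1, column 4: row 1 has {4, 3} and column 4 has {4, 2, 5}, leaving only 1.
Row 2, column 4: row 2 has {4, 5} and column 4 has {4, 2, 1, 5}, leaving only 3.
Row 2, column 2: row 2 has {4, 3, 5} and column 2 has {4, 1}, leaving only 2.
Row 2, column 5: row 2 has {4, 2, 3, 5} and column 5 has {3}, leaving only 1.
Row 3, column 1: row 3 has {1, 3, 5} and column 1 has {4, 1, 3}, leaving only 2.
Row 1, column 1: row 1 has {4, 1, 3} and column 1 has {4, 2, 1, 3}, leaving only 5.
Row 1, column 5: row 1 has {4, 1, 3, 5} and column 5 has {1, 3}, leaving only 2.
Row 3, column 3: row 3 has {2, 1, 3, 5} and column 3 has {2, 1, 3, 5}, leaving only 4.
Row 4, column 5: row 4 has {4, 2, 1} and column 5 has {2, 1, 3}, leaving only 5.
Row 4 already has {4, 2, 1, 5} and column 2 already has {4, 2, 1}, so row 4, column 2 must be 3.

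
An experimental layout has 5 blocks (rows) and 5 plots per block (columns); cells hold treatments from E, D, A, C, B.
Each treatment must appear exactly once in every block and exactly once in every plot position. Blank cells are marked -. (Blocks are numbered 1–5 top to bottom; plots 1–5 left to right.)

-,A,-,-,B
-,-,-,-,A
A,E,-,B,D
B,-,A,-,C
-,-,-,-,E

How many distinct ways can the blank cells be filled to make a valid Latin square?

Block 1, plot 1: eliminating its block and plot leaves {E, D, C}.
Block 1, plot 3: eliminating its block and plot leaves {E, D, C}.
Block 1, plot 4: eliminating its block and plot leaves {E, D, C}.
Block 2, plot 1: eliminating its block and plot leaves {E, D, C}.
Block 2, plot 2: eliminating its block and plot leaves {D, C, B}.
Block 2, plot 3: eliminating its block and plot leaves {E, D, C, B}.
Block 2, plot 4: eliminating its block and plot leaves {E, D, C}.
Block 3, plot 3: eliminating its block and plot leaves {C}.
Block 4, plot 2: eliminating its block and plot leaves {D}.
Block 4, plot 4: eliminating its block and plot leaves {E, D}.
Block 5, plot 1: eliminating its block and plot leaves {D, C}.
Block 5, plot 2: eliminating its block and plot leaves {D, C, B}.
Block 5, plot 3: eliminating its block and plot leaves {D, C, B}.
Block 5, plot 4: eliminating its block and plot leaves {D, A, C}.
Enumerating the assignments across these blanks that avoid any block or plot repeat gives 3 completions.

3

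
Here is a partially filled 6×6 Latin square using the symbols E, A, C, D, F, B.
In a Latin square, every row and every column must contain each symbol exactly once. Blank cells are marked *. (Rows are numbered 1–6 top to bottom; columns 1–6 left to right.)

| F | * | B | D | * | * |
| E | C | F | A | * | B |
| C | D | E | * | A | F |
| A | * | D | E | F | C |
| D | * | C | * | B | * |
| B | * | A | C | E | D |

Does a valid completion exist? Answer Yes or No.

Yes

No row or column among the givens repeats a symbol, and propagating forced cells runs into no contradiction.
One valid completion exists (for instance, F A B D C E / E C F A D B / C D E B A F / A B D E F C / D E C F B A / B F A C E D).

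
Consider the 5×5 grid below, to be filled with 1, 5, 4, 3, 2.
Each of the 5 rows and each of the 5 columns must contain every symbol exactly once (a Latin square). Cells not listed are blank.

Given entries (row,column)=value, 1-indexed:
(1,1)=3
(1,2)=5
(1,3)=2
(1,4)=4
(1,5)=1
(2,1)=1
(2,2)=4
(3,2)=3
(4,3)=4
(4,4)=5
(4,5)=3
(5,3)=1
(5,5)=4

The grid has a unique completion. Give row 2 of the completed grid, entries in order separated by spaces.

Row 3, column 3: row 3 has {3} and column 3 has {1, 4, 2}, leaving only 5.
Row 2, column 3: row 2 has {1, 4} and column 3 has {1, 5, 4, 2}, leaving only 3.
Row 2, column 4: row 2 has {1, 4, 3} and column 4 has {5, 4}, leaving only 2.
Row 2, column 5: row 2 has {1, 4, 3, 2} and column 5 has {1, 4, 3}, leaving only 5.
So row 2 reads: 1 4 3 2 5.

1 4 3 2 5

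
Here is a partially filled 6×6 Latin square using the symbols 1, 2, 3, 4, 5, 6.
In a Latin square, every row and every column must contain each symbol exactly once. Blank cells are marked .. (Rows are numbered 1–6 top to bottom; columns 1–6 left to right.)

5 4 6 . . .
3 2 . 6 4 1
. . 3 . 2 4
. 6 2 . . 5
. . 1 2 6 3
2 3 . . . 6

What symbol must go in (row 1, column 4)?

Row 1, column 6: row 1 has {4, 5, 6} and column 6 has {1, 3, 4, 5, 6}, leaving only 2.
Row 2, column 3: row 2 has {1, 2, 3, 4, 6} and column 3 has {1, 2, 3, 6}, leaving only 5.
Row 5, column 1: row 5 has {1, 2, 3, 6} and column 1 has {2, 3, 5}, leaving only 4.
Row 4, column 1: row 4 has {2, 5, 6} and column 1 has {2, 3, 4, 5}, leaving only 1.
Row 3, column 1: row 3 has {2, 3, 4} and column 1 has {1, 2, 3, 4, 5}, leaving only 6.
Row 4, column 5: row 4 has {1, 2, 5, 6} and column 5 has {2, 4, 6}, leaving only 3.
Row 1, column 5: row 1 has {2, 4, 5, 6} and column 5 has {2, 3, 4, 6}, leaving only 1.
Row 1 already has {1, 2, 4, 5, 6} and column 4 already has {2, 6}, so row 1, column 4 must be 3.

3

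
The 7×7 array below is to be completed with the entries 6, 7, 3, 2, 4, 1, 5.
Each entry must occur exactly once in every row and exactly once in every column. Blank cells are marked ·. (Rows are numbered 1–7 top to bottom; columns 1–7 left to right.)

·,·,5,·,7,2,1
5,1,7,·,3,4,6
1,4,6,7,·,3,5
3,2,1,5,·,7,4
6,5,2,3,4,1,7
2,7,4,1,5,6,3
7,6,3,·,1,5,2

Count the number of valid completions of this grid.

1

Row 1, column 1: eliminating its row and column leaves {4}.
Row 1, column 2: eliminating its row and column leaves {3}.
Row 1, column 4: eliminating its row and column leaves {6, 4}.
Row 2, column 4: eliminating its row and column leaves {2}.
Row 3, column 5: eliminating its row and column leaves {2}.
Row 4, column 5: eliminating its row and column leaves {6}.
Row 7, column 4: eliminating its row and column leaves {4}.
Only one assignment across all blanks avoids any row or column repeat, giving 1 completion.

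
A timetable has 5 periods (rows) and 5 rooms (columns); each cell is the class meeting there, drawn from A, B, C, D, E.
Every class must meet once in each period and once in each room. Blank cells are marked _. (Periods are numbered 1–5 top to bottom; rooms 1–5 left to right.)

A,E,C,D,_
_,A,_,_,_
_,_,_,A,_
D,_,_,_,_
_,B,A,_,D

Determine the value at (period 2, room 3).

D

Period 1, room 5: period 1 has {A, C, D, E} and room 5 has {D}, leaving only B.
Period 4, room 2: period 4 has {D} and room 2 has {A, B, E}, leaving only C.
Period 3, room 2: period 3 has {A} and room 2 has {A, B, C, E}, leaving only D.
Period 2, room 3 is narrowed to {B, D, E}.
If it were B, then period 4, room 3 would be left with no valid symbol.
If it were E, then period 2, room 4 would be left with no valid symbol.
So period 2, room 3 must be D.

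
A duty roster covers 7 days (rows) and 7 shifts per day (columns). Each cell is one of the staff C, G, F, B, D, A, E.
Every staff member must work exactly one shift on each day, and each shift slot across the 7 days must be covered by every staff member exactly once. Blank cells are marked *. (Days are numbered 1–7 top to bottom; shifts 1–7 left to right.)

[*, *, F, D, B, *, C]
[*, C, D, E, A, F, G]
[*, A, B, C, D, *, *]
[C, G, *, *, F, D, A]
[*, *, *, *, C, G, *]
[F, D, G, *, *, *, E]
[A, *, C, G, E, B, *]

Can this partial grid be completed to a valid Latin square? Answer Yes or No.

Day 6, shift 5: day 6 together with shift 5 already contain {C, G, F, B, D, A, E} — every symbol — so nothing can go there. The grid has no valid completion.

No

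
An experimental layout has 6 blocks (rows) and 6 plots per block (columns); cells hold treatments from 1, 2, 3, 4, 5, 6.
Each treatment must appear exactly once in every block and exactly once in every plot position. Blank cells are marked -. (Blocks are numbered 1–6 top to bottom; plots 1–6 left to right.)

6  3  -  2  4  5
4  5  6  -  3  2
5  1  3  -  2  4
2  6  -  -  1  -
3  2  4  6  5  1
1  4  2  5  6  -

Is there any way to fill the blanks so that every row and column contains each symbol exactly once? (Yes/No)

No

Block 3, plot 4: block 3 together with plot 4 already contain {1, 2, 3, 4, 5, 6} — every symbol — so nothing can go there. The grid has no valid completion.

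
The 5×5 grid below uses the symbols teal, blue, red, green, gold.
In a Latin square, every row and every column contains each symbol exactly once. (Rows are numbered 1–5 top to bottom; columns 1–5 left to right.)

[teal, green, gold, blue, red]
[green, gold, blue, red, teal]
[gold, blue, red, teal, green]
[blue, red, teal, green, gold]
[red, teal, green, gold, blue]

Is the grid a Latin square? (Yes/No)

Each row is a permutation of the 5 symbols, and so is each column.

Yes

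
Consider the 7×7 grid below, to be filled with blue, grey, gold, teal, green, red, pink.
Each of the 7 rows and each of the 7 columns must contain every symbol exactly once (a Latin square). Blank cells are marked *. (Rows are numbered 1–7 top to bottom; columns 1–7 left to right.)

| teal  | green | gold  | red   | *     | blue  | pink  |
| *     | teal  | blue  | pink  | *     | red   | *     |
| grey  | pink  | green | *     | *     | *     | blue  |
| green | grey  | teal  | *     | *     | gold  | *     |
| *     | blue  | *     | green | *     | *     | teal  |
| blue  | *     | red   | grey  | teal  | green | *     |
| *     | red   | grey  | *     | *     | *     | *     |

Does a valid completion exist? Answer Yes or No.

No

Row 1, column 5: row 1 has {blue, gold, teal, green, red, pink} and column 5 has {teal}, so it must be grey.
Row 2, column 1: row 2 has {blue, teal, red, pink} and column 1 has {blue, grey, teal, green}, so it must be gold.
Row 2, column 5: row 2 has {blue, gold, teal, red, pink} and column 5 has {grey, teal}, so it must be green.
Row 2, column 7: row 2 has {blue, gold, teal, green, red, pink} and column 7 has {blue, teal, pink}, so it must be grey.
Row 3, column 6: row 3 has {blue, grey, green, pink} and column 6 has {blue, gold, green, red}, so it must be teal.
Row 3, column 4: row 3 has {blue, grey, teal, green, pink} and column 4 has {grey, green, red, pink}, so it must be gold.
Row 3, column 5: row 3 has {blue, grey, gold, teal, green, pink} and column 5 has {grey, teal, green}, so it must be red.
Row 4, column 4: row 4 has {grey, gold, teal, green} and column 4 has {grey, gold, green, red, pink}, so it must be blue.
Row 4, column 5: row 4 has {blue, grey, gold, teal, green} and column 5 has {grey, teal, green, red}, so it must be pink.
Row 4, column 7: row 4 has {blue, grey, gold, teal, green, pink} and column 7 has {blue, grey, teal, pink}, so it must be red.
Row 5, column 3: row 5 has {blue, teal, green} and column 3 has {blue, grey, gold, teal, green, red}, so it must be pink.
Row 5, column 1: row 5 has {blue, teal, green, pink} and column 1 has {blue, grey, gold, teal, green}, so it must be red.
Row 5, column 5: row 5 has {blue, teal, green, red, pink} and column 5 has {grey, teal, green, red, pink}, so it must be gold.
Row 5, column 6: row 5 has {blue, gold, teal, green, red, pink} and column 6 has {blue, gold, teal, green, red}, so it must be grey.
Row 6, column 2: row 6 has {blue, grey, teal, green, red} and column 2 has {blue, grey, teal, green, red, pink}, so it must be gold.
Now row 6, column 7: row 6 together with column 7 already contain {blue, grey, gold, teal, green, red, pink} — every symbol — so nothing can go there. The grid has no valid completion.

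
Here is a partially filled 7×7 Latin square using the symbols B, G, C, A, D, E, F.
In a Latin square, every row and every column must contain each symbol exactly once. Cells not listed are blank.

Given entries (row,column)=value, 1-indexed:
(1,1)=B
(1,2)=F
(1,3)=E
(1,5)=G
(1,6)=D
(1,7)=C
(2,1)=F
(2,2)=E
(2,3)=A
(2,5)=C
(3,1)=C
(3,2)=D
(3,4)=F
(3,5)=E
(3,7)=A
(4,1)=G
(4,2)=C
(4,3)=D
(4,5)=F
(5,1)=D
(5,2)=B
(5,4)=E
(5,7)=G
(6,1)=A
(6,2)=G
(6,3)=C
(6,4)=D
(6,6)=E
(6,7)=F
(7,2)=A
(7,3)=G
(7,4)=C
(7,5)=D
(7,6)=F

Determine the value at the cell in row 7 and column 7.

B

Row 1, column 4: row 1 has {B, G, C, D, E, F} and column 4 has {C, D, E, F}, leaving only A.
Row 3, column 3: row 3 has {C, A, D, E, F} and column 3 has {G, C, A, D, E}, leaving only B.
Row 3, column 6: row 3 has {B, C, A, D, E, F} and column 6 has {D, E, F}, leaving only G.
Row 2, column 6: row 2 has {C, A, E, F} and column 6 has {G, D, E, F}, leaving only B.
Row 2, column 4: row 2 has {B, C, A, E, F} and column 4 has {C, A, D, E, F}, leaving only G.
Row 2, column 7: row 2 has {B, G, C, A, E, F} and column 7 has {G, C, A, F}, leaving only D.
Row 4, column 4: row 4 has {G, C, D, F} and column 4 has {G, C, A, D, E, F}, leaving only B.
Row 4, column 6: row 4 has {B, G, C, D, F} and column 6 has {B, G, D, E, F}, leaving only A.
Row 4, column 7: row 4 has {B, G, C, A, D, F} and column 7 has {G, C, A, D, F}, leaving only E.
Row 7 already has {G, C, A, D, F} and column 7 already has {G, C, A, D, E, F}, so row 7, column 7 must be B.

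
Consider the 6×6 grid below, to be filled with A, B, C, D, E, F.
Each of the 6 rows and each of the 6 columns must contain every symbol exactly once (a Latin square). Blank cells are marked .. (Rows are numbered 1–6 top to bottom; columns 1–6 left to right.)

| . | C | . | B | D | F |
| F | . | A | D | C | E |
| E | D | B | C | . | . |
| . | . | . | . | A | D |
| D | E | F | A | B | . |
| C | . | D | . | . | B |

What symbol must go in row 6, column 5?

E

Row 1, column 1: row 1 has {B, C, D, F} and column 1 has {C, D, E, F}, leaving only A.
Row 1, column 3: row 1 has {A, B, C, D, F} and column 3 has {A, B, D, F}, leaving only E.
Row 2, column 2: row 2 has {A, C, D, E, F} and column 2 has {C, D, E}, leaving only B.
Row 3, column 5: row 3 has {B, C, D, E} and column 5 has {A, B, C, D}, leaving only F.
Row 6 already has {B, C, D} and column 5 already has {A, B, C, D, F}, so row 6, column 5 must be E.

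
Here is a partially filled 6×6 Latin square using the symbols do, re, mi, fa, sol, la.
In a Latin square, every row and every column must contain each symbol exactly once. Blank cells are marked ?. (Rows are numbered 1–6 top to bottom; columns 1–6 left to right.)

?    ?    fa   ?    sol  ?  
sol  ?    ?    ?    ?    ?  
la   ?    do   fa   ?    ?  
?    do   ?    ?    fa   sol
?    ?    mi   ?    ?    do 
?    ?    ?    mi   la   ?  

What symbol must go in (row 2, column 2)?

Row 5, column 5: row 5 has {do, mi} and column 5 has {fa, sol, la}, leaving only re.
Row 3, column 5: row 3 has {do, fa, la} and column 5 has {re, fa, sol, la}, leaving only mi.
Row 2, column 5: row 2 has {sol} and column 5 has {re, mi, fa, sol, la}, leaving only do.
Row 3, column 6: row 3 has {do, mi, fa, la} and column 6 has {do, sol}, leaving only re.
Row 3, column 2: row 3 has {do, re, mi, fa, la} and column 2 has {do}, leaving only sol.
Row 5, column 1: row 5 has {do, re, mi} and column 1 has {sol, la}, leaving only fa.
Row 5, column 2: row 5 has {do, re, mi, fa} and column 2 has {do, sol}, leaving only la.
Row 5, column 4: row 5 has {do, re, mi, fa, la} and column 4 has {mi, fa}, leaving only sol.
Row 6, column 6: row 6 has {mi, la} and column 6 has {do, re, sol}, leaving only fa.
Row 6, column 2: row 6 has {mi, fa, la} and column 2 has {do, sol, la}, leaving only re.
Row 1, column 2: row 1 has {fa, sol} and column 2 has {do, re, sol, la}, leaving only mi.
Row 2 already has {do, sol} and column 2 already has {do, re, mi, sol, la}, so row 2, column 2 must be fa.

fa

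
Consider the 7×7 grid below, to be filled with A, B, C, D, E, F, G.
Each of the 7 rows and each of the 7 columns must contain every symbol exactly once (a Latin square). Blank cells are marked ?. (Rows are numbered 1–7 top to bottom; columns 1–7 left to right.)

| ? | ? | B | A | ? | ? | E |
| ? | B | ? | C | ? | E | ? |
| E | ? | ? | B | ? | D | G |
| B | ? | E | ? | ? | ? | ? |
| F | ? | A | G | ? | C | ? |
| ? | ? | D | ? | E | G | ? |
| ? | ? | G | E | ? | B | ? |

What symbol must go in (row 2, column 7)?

Row 1, column 6: row 1 has {A, B, E} and column 6 has {B, C, D, E, G}, leaving only F.
Row 2, column 3: row 2 has {B, C, E} and column 3 has {A, B, D, E, G}, leaving only F.
Row 3, column 3: row 3 has {B, D, E, G} and column 3 has {A, B, D, E, F, G}, leaving only C.
Row 4, column 6: row 4 has {B, E} and column 6 has {B, C, D, E, F, G}, leaving only A.
Row 6, column 4: row 6 has {D, E, G} and column 4 has {A, B, C, E, G}, leaving only F.
Row 4, column 4: row 4 has {A, B, E} and column 4 has {A, B, C, E, F, G}, leaving only D.
Row 2, column 7 is narrowed to {A, D}.
If it were D, propagating the remaining blanks reaches a contradiction.
So row 2, column 7 must be A.

A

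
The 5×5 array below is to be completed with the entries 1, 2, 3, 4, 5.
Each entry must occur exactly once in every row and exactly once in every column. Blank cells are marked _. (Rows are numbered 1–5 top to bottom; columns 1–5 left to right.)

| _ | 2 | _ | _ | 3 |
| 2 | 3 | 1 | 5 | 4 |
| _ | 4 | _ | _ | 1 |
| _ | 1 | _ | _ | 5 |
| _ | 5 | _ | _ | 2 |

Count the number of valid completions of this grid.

Row 1, column 1: eliminating its row and column leaves {1, 4, 5}.
Row 1, column 3: eliminating its row and column leaves {4, 5}.
Row 1, column 4: eliminating its row and column leaves {1, 4}.
Row 3, column 1: eliminating its row and column leaves {3, 5}.
Row 3, column 3: eliminating its row and column leaves {2, 3, 5}.
Row 3, column 4: eliminating its row and column leaves {2, 3}.
Row 4, column 1: eliminating its row and column leaves {3, 4}.
Row 4, column 3: eliminating its row and column leaves {2, 3, 4}.
Row 4, column 4: eliminating its row and column leaves {2, 3, 4}.
Row 5, column 1: eliminating its row and column leaves {1, 3, 4}.
Row 5, column 3: eliminating its row and column leaves {3, 4}.
Row 5, column 4: eliminating its row and column leaves {1, 3, 4}.
Enumerating the assignments across these blanks that avoid any row or column repeat gives 6 completions.

6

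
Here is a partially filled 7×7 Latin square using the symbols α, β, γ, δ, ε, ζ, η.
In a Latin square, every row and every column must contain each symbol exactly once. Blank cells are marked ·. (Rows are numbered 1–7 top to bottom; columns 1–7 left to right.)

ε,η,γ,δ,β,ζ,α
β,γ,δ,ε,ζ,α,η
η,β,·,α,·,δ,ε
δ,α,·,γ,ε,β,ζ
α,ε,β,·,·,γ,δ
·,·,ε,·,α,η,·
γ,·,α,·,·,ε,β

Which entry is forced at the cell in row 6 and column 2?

δ

Row 3, column 3: row 3 has {α, β, δ, ε, η} and column 3 has {α, β, γ, δ, ε}, leaving only ζ.
Row 3, column 5: row 3 has {α, β, δ, ε, ζ, η} and column 5 has {α, β, ε, ζ}, leaving only γ.
Row 4, column 3: row 4 has {α, β, γ, δ, ε, ζ} and column 3 has {α, β, γ, δ, ε, ζ}, leaving only η.
Row 5, column 5: row 5 has {α, β, γ, δ, ε} and column 5 has {α, β, γ, ε, ζ}, leaving only η.
Row 5, column 4: row 5 has {α, β, γ, δ, ε, η} and column 4 has {α, γ, δ, ε}, leaving only ζ.
Row 6, column 1: row 6 has {α, ε, η} and column 1 has {α, β, γ, δ, ε, η}, leaving only ζ.
Row 6 already has {α, ε, ζ, η} and column 2 already has {α, β, γ, ε, η}, so row 6, column 2 must be δ.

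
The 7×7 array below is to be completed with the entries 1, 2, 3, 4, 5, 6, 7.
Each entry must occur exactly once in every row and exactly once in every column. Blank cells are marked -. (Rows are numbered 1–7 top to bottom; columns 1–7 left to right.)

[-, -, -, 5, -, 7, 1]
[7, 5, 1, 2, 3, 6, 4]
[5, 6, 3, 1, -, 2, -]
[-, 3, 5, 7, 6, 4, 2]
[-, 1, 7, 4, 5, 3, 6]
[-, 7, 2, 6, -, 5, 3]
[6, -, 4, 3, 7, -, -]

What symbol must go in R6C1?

4

Row 1, column 3: row 1 has {1, 5, 7} and column 3 has {1, 2, 3, 4, 5, 7}, leaving only 6.
Row 3, column 5: row 3 has {1, 2, 3, 5, 6} and column 5 has {3, 5, 6, 7}, leaving only 4.
Row 1, column 5: row 1 has {1, 5, 6, 7} and column 5 has {3, 4, 5, 6, 7}, leaving only 2.
Row 1, column 2: row 1 has {1, 2, 5, 6, 7} and column 2 has {1, 3, 5, 6, 7}, leaving only 4.
Row 1, column 1: row 1 has {1, 2, 4, 5, 6, 7} and column 1 has {5, 6, 7}, leaving only 3.
Row 3, column 7: row 3 has {1, 2, 3, 4, 5, 6} and column 7 has {1, 2, 3, 4, 6}, leaving only 7.
Row 4, column 1: row 4 has {2, 3, 4, 5, 6, 7} and column 1 has {3, 5, 6, 7}, leaving only 1.
Row 6 already has {2, 3, 5, 6, 7} and column 1 already has {1, 3, 5, 6, 7}, so row 6, column 1 must be 4.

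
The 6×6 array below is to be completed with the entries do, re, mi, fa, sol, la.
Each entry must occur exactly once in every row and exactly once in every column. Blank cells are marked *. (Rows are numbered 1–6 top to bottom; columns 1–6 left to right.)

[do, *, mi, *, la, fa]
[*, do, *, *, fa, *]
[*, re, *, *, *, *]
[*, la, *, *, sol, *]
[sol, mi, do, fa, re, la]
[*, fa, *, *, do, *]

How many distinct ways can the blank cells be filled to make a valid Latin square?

20

Row 1, column 2: eliminating its row and column leaves {sol}.
Row 1, column 4: eliminating its row and column leaves {re, sol}.
Row 2, column 1: eliminating its row and column leaves {re, mi, la}.
Row 2, column 3: eliminating its row and column leaves {re, sol, la}.
Row 2, column 4: eliminating its row and column leaves {re, mi, sol, la}.
Row 2, column 6: eliminating its row and column leaves {re, mi, sol}.
Row 3, column 1: eliminating its row and column leaves {mi, fa, la}.
Row 3, column 3: eliminating its row and column leaves {fa, sol, la}.
Row 3, column 4: eliminating its row and column leaves {do, mi, sol, la}.
Row 3, column 5: eliminating its row and column leaves {mi}.
Row 3, column 6: eliminating its row and column leaves {do, mi, sol}.
Row 4, column 1: eliminating its row and column leaves {re, mi, fa}.
Row 4, column 3: eliminating its row and column leaves {re, fa}.
Row 4, column 4: eliminating its row and column leaves {do, re, mi}.
Row 4, column 6: eliminating its row and column leaves {do, re, mi}.
Row 6, column 1: eliminating its row and column leaves {re, mi, la}.
Row 6, column 3: eliminating its row and column leaves {re, sol, la}.
Row 6, column 4: eliminating its row and column leaves {re, mi, sol, la}.
Row 6, column 6: eliminating its row and column leaves {re, mi, sol}.
Enumerating the assignments across these blanks that avoid any row or column repeat gives 20 completions.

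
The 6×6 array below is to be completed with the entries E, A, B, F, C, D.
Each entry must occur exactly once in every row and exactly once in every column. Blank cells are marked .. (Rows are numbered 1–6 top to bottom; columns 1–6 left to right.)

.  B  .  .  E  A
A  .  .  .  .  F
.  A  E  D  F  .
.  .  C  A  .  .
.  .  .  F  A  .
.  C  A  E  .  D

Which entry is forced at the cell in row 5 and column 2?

Row 1, column 4: row 1 has {E, A, B} and column 4 has {E, A, F, D}, leaving only C.
Row 2, column 4: row 2 has {A, F} and column 4 has {E, A, F, C, D}, leaving only B.
Row 2, column 3: row 2 has {A, B, F} and column 3 has {E, A, C}, leaving only D.
Row 1, column 3: row 1 has {E, A, B, C} and column 3 has {E, A, C, D}, leaving only F.
Row 1, column 1: row 1 has {E, A, B, F, C} and column 1 has {A}, leaving only D.
Row 2, column 2: row 2 has {A, B, F, D} and column 2 has {A, B, C}, leaving only E.
Row 5 already has {A, F} and column 2 already has {E, A, B, C}, so row 5, column 2 must be D.

D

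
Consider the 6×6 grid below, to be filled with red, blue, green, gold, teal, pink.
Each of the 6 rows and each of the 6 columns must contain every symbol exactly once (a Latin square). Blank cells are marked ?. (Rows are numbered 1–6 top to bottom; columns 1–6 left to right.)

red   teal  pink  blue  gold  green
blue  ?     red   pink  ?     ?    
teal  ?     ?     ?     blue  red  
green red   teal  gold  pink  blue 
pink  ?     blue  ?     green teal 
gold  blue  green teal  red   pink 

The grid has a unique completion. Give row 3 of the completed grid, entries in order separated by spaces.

teal pink gold green blue red

Row 3, column 3: row 3 has {red, blue, teal} and column 3 has {red, blue, green, teal, pink}, leaving only gold.
Row 3, column 4: row 3 has {red, blue, gold, teal} and column 4 has {blue, gold, teal, pink}, leaving only green.
Row 3, column 2: row 3 has {red, blue, green, gold, teal} and column 2 has {red, blue, teal}, leaving only pink.
So row 3 reads: teal pink gold green blue red.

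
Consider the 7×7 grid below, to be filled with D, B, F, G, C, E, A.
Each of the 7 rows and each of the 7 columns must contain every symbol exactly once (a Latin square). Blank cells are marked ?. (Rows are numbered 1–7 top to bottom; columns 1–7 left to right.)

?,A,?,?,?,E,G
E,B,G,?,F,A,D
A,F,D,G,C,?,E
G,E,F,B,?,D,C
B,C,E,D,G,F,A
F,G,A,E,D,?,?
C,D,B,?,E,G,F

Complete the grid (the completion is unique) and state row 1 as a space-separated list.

Row 1, column 1: row 1 has {G, E, A} and column 1 has {B, F, G, C, E, A}, leaving only D.
Row 1, column 3: row 1 has {D, G, E, A} and column 3 has {D, B, F, G, E, A}, leaving only C.
Row 1, column 4: row 1 has {D, G, C, E, A} and column 4 has {D, B, G, E}, leaving only F.
Row 1, column 5: row 1 has {D, F, G, C, E, A} and column 5 has {D, F, G, C, E}, leaving only B.
So row 1 reads: D A C F B E G.

D A C F B E G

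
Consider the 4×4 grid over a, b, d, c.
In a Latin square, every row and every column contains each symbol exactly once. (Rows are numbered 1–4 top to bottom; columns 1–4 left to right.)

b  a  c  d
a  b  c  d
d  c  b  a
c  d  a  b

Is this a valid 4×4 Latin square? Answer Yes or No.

No

Every row is a permutation, but column 3 contains c twice (at rows 1 and 2).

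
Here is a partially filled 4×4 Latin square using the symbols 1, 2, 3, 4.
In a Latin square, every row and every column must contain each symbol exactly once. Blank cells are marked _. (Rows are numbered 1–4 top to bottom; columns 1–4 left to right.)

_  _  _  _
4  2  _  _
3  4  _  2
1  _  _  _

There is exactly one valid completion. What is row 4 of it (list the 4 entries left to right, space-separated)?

1 3 2 4

Row 4, column 2: row 4 has {1} and column 2 has {2, 4}, leaving only 3.
Row 4, column 4: row 4 has {1, 3} and column 4 has {2}, leaving only 4.
Row 4, column 3: row 4 has {1, 3, 4} and column 3 has {}, leaving only 2.
So row 4 reads: 1 3 2 4.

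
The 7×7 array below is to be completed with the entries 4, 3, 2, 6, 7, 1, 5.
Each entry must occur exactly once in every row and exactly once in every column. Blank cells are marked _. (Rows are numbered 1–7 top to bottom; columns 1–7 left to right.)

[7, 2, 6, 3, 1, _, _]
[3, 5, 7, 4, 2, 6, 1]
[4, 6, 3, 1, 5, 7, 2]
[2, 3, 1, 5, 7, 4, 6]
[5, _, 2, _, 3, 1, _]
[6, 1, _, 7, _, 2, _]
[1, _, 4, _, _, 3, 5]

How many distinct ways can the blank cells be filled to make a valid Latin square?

1

Row 1, column 6: eliminating its row and column leaves {5}.
Row 1, column 7: eliminating its row and column leaves {4}.
Row 5, column 2: eliminating its row and column leaves {4, 7}.
Row 5, column 4: eliminating its row and column leaves {6}.
Row 5, column 7: eliminating its row and column leaves {4, 7}.
Row 6, column 3: eliminating its row and column leaves {5}.
Row 6, column 5: eliminating its row and column leaves {4}.
Row 6, column 7: eliminating its row and column leaves {4, 3}.
Row 7, column 2: eliminating its row and column leaves {7}.
Row 7, column 4: eliminating its row and column leaves {2, 6}.
Row 7, column 5: eliminating its row and column leaves {6}.
Only one assignment across all blanks avoids any row or column repeat, giving 1 completion.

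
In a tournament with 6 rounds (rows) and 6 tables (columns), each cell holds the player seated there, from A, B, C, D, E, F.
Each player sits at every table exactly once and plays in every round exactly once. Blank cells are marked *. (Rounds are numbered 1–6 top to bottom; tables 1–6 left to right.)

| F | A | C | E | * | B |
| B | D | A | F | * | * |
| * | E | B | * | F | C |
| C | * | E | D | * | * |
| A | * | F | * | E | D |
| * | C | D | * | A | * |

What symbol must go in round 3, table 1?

Round 3 already has {B, C, E, F} and table 1 already has {A, B, C, F}, so round 3, table 1 must be D.

D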